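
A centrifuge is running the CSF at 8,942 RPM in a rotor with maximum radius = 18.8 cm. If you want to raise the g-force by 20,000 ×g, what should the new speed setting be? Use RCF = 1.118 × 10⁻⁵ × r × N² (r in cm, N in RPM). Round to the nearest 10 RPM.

Current RCF = 1.118 × 10⁻⁵ × 18.8 × (8942)² = 1.118 × 10⁻⁵ × 18.8 × 79,959,364 ≈ 16,806.2 × g
Target RCF = 16,806.2 + 20,000 = 36,806.2 × g
N² = 36,806.2 / (21.0184 × 10⁻⁵) = 175,114,186
N ≈ √175,114,186 ≈ 13,233.1

≈ 13230 RPM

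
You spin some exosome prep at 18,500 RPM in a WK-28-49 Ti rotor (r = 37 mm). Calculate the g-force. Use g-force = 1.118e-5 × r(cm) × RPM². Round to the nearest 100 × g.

RCF ≈ 14200 × g

r = 37 mm = 3.7 cm
RCF = 1.118 × 10⁻⁵ × 3.7 × (18500)² = 1.118 × 10⁻⁵ × 3.7 × 342,250,000 ≈ 14,157.5 × g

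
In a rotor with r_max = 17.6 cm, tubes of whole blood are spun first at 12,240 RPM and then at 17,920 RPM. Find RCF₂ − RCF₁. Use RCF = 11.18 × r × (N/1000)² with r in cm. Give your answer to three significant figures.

33700 g

RCF₁ = 11.18 × 17.6 × (12.24)² = 11.18 × 17.6 × 149.8176 ≈ 29,479.3 × g
RCF₂ = 11.18 × 17.6 × (17.92)² = 11.18 × 17.6 × 321.1264 ≈ 63,187.4 × g
Increase = 63,187.4 − 29,479.3 = 33,708.1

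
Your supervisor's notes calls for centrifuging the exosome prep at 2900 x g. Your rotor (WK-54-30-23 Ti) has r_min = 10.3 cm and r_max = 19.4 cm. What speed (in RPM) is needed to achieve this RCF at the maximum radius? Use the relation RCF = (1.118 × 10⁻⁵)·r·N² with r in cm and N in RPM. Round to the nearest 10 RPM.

≈ 3660 RPM

Use r_max = 19.4 cm.
RCF = 1.118 × 10⁻⁵ × r × N²
2,900 = 1.118 × 10⁻⁵ × 19.4 × N²
N² = 2,900 / (21.6892 × 10⁻⁵) = 13,370,710
N ≈ √13,370,710 ≈ 3,656.6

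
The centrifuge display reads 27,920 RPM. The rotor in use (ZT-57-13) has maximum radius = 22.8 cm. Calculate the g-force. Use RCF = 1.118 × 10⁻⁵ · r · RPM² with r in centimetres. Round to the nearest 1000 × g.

RCF = 1.118 × 10⁻⁵ × 22.8 × (27920)² = 1.118 × 10⁻⁵ × 22.8 × 779,526,400 ≈ 198,704.4 × g

≈ 199000 ×g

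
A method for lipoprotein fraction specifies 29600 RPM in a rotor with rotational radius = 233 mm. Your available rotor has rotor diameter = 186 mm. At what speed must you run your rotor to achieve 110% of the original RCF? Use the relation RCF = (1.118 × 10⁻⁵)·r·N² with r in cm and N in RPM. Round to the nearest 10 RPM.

Original rotor: r = 233 mm = 23.3 cm
RCF = 1.118 × 10⁻⁵ × r × N²
RCF_original = 1.118 × 10⁻⁵ × 23.3 × (29600)² = 1.118 × 10⁻⁵ × 23.3 × 876,160,000 ≈ 228,234.4 × g
Target RCF = 1.1 × 228,234.4 ≈ 251,057.8 × g
Your rotor: r = 186 mm / 2 = 93 mm = 9.3 cm
251,057.8 = 1.118 × 10⁻⁵ × 9.3 × N²
N² = 251,057.8 / (10.3974 × 10⁻⁵) = 2,414,620,963
N ≈ √2,414,620,963 ≈ 49,138.8

≈ 49140 RPM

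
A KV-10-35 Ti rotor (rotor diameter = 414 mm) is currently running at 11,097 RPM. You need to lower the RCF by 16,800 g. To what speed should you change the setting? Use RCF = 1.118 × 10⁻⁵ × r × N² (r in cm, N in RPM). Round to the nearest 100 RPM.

≈ 7100 RPM

r = 414 mm / 2 = 207 mm = 20.7 cm
Current RCF = 1.118 × 10⁻⁵ × 20.7 × (11097)² = 1.118 × 10⁻⁵ × 20.7 × 123,143,409 ≈ 28,498.6 × g
Target RCF = 28,498.6 − 16,800 = 11,698.6 × g
N² = 11,698.6 / (23.1426 × 10⁻⁵) = 50,550,068
N ≈ √50,550,068 ≈ 7,109.9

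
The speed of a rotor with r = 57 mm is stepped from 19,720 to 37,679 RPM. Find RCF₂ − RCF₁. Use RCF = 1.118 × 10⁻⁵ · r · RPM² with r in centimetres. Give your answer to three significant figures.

r = 57 mm = 5.7 cm
RCF₁ = 1.118 × 10⁻⁵ × 5.7 × (19720)² = 1.118 × 10⁻⁵ × 5.7 × 388,878,400 ≈ 24,781.7 × g
RCF₂ = 1.118 × 10⁻⁵ × 5.7 × (37679)² = 1.118 × 10⁻⁵ × 5.7 × 1,419,707,041 ≈ 90,472.3 × g
Increase = 90,472.3 − 24,781.7 = 65,690.6

65700 x g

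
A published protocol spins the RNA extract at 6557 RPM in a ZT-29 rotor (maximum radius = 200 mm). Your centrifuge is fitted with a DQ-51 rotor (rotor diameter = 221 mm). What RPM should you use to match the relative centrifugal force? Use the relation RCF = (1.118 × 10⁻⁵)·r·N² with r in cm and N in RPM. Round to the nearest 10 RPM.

≈ 8820 RPM

Original rotor: r = 200 mm = 20.0 cm
RCF_original = 1.118 × 10⁻⁵ × 20 × (6557)² = 1.118 × 10⁻⁵ × 20 × 42,994,249 ≈ 9,613.5 × g
Your rotor: r = 221 mm / 2 = 110.5 mm = 11.05 cm
9,613.5 = 1.118 × 10⁻⁵ × 11.05 × N²
N² = 9,613.5 / (12.3539 × 10⁻⁵) = 77,817,531
N ≈ √77,817,531 ≈ 8,821.4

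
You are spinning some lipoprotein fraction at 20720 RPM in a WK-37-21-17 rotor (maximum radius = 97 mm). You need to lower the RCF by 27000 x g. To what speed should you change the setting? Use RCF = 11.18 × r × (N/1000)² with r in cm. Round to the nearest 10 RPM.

13430 RPM

r = 97 mm = 9.7 cm
Current RCF = 11.18 × 9.7 × (20.72)² = 11.18 × 9.7 × 429.3184 ≈ 46,557.9 × g
Target RCF = 46,557.9 − 27,000 = 19,557.9 × g
(N/1000)² = 19,557.9 / 108.446 = 180.3469
N = 1000 × √180.3469 ≈ 13,429.3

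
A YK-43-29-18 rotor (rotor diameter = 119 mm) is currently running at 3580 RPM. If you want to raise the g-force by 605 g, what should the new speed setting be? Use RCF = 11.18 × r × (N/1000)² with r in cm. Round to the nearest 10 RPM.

N₂ ≈ 4680 RPM

r = 119 mm / 2 = 59.5 mm = 5.95 cm
Current RCF = 11.18 × 5.95 × (3.58)² = 11.18 × 5.95 × 12.8164 ≈ 852.6 × g
Target RCF = 852.6 + 605 = 1,457.6 × g
(N/1000)² = 1,457.6 / 66.521 = 21.91188
N = 1000 × √21.91188 ≈ 4,681.0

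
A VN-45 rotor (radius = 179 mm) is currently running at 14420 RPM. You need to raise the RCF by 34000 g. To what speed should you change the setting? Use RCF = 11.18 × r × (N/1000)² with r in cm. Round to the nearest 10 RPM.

≈ 19440 RPM

r = 179 mm = 17.9 cm
Current RCF = 11.18 × 17.9 × (14.42)² = 11.18 × 17.9 × 207.9364 ≈ 41,612.6 × g
Target RCF = 41,612.6 + 34,000 = 75,612.6 × g
(N/1000)² = 75,612.6 / 200.122 = 377.8325
N = 1000 × √377.8325 ≈ 19,437.9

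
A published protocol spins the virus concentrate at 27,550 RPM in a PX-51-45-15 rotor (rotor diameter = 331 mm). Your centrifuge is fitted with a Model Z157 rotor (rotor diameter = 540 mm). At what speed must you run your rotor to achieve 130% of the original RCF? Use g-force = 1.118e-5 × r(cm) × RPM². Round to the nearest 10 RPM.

≈ 24590 RPM

Original rotor: r = 331 mm / 2 = 165.5 mm = 16.55 cm
RCF_original = 1.118 × 10⁻⁵ × 16.55 × (27550)² = 1.118 × 10⁻⁵ × 16.55 × 759,002,500 ≈ 140,437.5 × g
Target RCF = 1.3 × 140,437.5 ≈ 182,568.8 × g
Your rotor: r = 540 mm / 2 = 270 mm = 27 cm
182,568.8 = 1.118 × 10⁻⁵ × 27 × N²
N² = 182,568.8 / (30.186 × 10⁻⁵) = 604,812,827
N ≈ √604,812,827 ≈ 24,592.9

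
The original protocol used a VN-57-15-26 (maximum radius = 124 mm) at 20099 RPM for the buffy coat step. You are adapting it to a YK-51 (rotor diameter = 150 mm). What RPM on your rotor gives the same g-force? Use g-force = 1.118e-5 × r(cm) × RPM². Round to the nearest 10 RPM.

≈ 25840 RPM

Original rotor: r = 124 mm = 12.4 cm
RCF_original = 1.118 × 10⁻⁵ × 12.4 × (20099)² = 1.118 × 10⁻⁵ × 12.4 × 403,969,801 ≈ 56,003.1 × g
Your rotor: r = 150 mm / 2 = 75 mm = 7.5 cm
56,003.1 = 1.118 × 10⁻⁵ × 7.5 × N²
N² = 56,003.1 / (8.385 × 10⁻⁵) = 667,896,243
N ≈ √667,896,243 ≈ 25,843.7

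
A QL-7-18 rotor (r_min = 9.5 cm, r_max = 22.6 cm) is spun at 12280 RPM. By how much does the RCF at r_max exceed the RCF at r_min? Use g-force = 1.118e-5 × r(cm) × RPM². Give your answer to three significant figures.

ΔRCF = 1.118 × 10⁻⁵ × (r_max − r_min) × N² = 1.118 × 10⁻⁵ × 13.1 × 150,798,400 ≈ 22,085.6

≈ 22100 ×g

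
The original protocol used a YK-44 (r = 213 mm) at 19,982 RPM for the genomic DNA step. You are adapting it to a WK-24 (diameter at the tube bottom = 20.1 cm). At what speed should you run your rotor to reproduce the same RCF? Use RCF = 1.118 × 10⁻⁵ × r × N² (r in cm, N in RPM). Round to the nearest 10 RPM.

Original rotor: r = 213 mm = 21.3 cm
RCF = 1.118 × 10⁻⁵ × r × N²
RCF_original = 1.118 × 10⁻⁵ × 21.3 × (19982)² = 1.118 × 10⁻⁵ × 21.3 × 399,280,324 ≈ 95,082.2 × g
Your rotor: r = 20.1 / 2 = 10.05 cm
95,082.2 = 1.118 × 10⁻⁵ × 10.05 × N²
N² = 95,082.2 / (11.2359 × 10⁻⁵) = 846,235,727
N ≈ √846,235,727 ≈ 29,090.1

29090 RPM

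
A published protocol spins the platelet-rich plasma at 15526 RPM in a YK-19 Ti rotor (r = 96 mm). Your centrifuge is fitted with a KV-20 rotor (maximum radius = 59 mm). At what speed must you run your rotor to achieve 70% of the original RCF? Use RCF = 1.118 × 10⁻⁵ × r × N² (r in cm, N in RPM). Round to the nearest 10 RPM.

≈ 16570 RPM

Original rotor: r = 96 mm = 9.6 cm
RCF_original = 1.118 × 10⁻⁵ × 9.6 × (15526)² = 1.118 × 10⁻⁵ × 9.6 × 241,056,676 ≈ 25,872.1 × g
Target RCF = 0.7 × 25,872.1 ≈ 18,110.5 × g
Your rotor: r = 59 mm = 5.9 cm
18,110.5 = 1.118 × 10⁻⁵ × 5.9 × N²
N² = 18,110.5 / (6.5962 × 10⁻⁵) = 274,559,595
N ≈ √274,559,595 ≈ 16,569.8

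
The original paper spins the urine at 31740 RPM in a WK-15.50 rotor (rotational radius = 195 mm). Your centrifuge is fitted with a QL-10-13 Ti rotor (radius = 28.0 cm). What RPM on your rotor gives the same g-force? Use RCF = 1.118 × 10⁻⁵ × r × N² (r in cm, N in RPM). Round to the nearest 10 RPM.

Original rotor: r = 195 mm = 19.5 cm
RCF_original = 1.118 × 10⁻⁵ × 19.5 × (31740)² = 1.118 × 10⁻⁵ × 19.5 × 1,007,427,600 ≈ 219,629.3 × g
219,629.3 = 1.118 × 10⁻⁵ × 28 × N²
N² = 219,629.3 / (31.304 × 10⁻⁵) = 701,601,393
N ≈ √701,601,393 ≈ 26,487.8

≈ 26490 RPM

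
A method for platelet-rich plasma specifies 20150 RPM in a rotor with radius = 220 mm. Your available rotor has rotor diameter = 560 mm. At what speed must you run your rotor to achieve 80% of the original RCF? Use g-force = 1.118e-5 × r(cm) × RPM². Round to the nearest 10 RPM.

≈ 15980 RPM

Original rotor: r = 220 mm = 22.0 cm
RCF = 1.118 × 10⁻⁵ × r × N²
RCF_original = 1.118 × 10⁻⁵ × 22 × (20150)² = 1.118 × 10⁻⁵ × 22 × 406,022,500 ≈ 99,865.3 × g
Target RCF = 0.8 × 99,865.3 ≈ 79,892.2 × g
Your rotor: r = 560 mm / 2 = 280 mm = 28 cm
79,892.2 = 1.118 × 10⁻⁵ × 28 × N²
N² = 79,892.2 / (31.304 × 10⁻⁵) = 255,214,030
N ≈ √255,214,030 ≈ 15,975.4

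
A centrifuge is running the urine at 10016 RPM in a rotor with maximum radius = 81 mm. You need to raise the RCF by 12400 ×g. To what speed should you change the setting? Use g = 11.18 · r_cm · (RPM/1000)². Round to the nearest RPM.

r = 81 mm = 8.1 cm
Current RCF = 11.18 × 8.1 × (10.016)² = 11.18 × 8.1 × 100.320256 ≈ 9,084.8 × g
Target RCF = 9,084.8 + 12,400 = 21,484.8 × g
(N/1000)² = 21,484.8 / 90.558 = 237.2491
N = 1000 × √237.2491 ≈ 15,402.9

15403 RPM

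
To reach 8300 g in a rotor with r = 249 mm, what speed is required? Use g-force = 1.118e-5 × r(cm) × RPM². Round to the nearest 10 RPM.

N ≈ 5460 RPM

r = 249 mm = 24.9 cm
RCF = 1.118 × 10⁻⁵ × r × N²
8,300 = 1.118 × 10⁻⁵ × 24.9 × N²
N² = 8,300 / (27.8382 × 10⁻⁵) = 29,815,146
N ≈ √29,815,146 ≈ 5,460.3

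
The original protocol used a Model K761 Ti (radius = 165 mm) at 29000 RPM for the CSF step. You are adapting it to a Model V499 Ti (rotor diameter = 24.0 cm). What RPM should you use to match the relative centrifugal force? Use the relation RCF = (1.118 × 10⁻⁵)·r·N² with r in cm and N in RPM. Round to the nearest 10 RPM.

Original rotor: r = 165 mm = 16.5 cm
RCF_original = 1.118 × 10⁻⁵ × 16.5 × (29000)² = 1.118 × 10⁻⁵ × 16.5 × 841,000,000 ≈ 155,139.3 × g
Your rotor: r = 24.0 / 2 = 12 cm
155,139.3 = 1.118 × 10⁻⁵ × 12 × N²
N² = 155,139.3 / (13.416 × 10⁻⁵) = 1,156,375,224
N ≈ √1,156,375,224 ≈ 34,005.5

34010 RPM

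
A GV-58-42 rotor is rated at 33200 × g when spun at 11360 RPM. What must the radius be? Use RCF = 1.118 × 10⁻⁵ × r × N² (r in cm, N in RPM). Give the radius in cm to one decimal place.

RCF = 1.118 × 10⁻⁵ × r × N²
33200 = 1.118 × 10⁻⁵ × r × (11360)²
r = 33200 / (1.118 × 10⁻⁵ × 129,049,600) = 33200 / 1442.775 ≈ 23.011 cm

≈ 23.0 cm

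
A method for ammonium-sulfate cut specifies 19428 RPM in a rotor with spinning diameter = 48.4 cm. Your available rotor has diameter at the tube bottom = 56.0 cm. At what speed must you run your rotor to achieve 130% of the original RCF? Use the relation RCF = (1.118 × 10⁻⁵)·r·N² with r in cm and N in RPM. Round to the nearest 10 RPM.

20590 RPM

Original rotor: r = 48.4 / 2 = 24.2 cm
RCF_original = 1.118 × 10⁻⁵ × 24.2 × (19428)² = 1.118 × 10⁻⁵ × 24.2 × 377,447,184 ≈ 102,120.6 × g
Target RCF = 1.3 × 102,120.6 ≈ 132,756.8 × g
Your rotor: r = 56.0 / 2 = 28 cm
132,756.8 = 1.118 × 10⁻⁵ × 28 × N²
N² = 132,756.8 / (31.304 × 10⁻⁵) = 424,088,934
N ≈ √424,088,934 ≈ 20,593.4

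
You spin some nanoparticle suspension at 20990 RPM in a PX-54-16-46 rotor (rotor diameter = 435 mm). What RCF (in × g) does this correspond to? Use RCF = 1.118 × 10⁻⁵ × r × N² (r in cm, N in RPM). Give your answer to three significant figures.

107000 × g

r = 435 mm / 2 = 217.5 mm = 21.75 cm
RCF = 1.118 × 10⁻⁵ × 21.75 × (20990)² = 1.118 × 10⁻⁵ × 21.75 × 440,580,100 ≈ 107,133.7 × g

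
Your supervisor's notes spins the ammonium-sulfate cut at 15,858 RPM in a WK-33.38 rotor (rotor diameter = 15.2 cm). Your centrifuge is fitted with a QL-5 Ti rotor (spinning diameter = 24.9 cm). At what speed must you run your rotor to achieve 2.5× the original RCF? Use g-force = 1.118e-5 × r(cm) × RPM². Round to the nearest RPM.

Original rotor: r = 15.2 / 2 = 7.6 cm
RCF = 1.118 × 10⁻⁵ × r × N²
RCF_original = 1.118 × 10⁻⁵ × 7.6 × (15858)² = 1.118 × 10⁻⁵ × 7.6 × 251,476,164 ≈ 21,367.4 × g
Target RCF = 2.5 × 21,367.4 ≈ 53,418.5 × g
Your rotor: r = 24.9 / 2 = 12.45 cm
53,418.5 = 1.118 × 10⁻⁵ × 12.45 × N²
N² = 53,418.5 / (13.9191 × 10⁻⁵) = 383,778,405
N ≈ √383,778,405 ≈ 19,590.3

≈ 19590 RPM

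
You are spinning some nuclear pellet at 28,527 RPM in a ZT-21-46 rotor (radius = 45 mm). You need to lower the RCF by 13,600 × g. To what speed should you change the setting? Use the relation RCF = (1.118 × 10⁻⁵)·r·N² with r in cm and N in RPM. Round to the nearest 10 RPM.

r = 45 mm = 4.5 cm
Current RCF = 1.118 × 10⁻⁵ × 4.5 × (28527)² = 1.118 × 10⁻⁵ × 4.5 × 813,789,729 ≈ 40,941.8 × g
Target RCF = 40,941.8 − 13,600 = 27,341.8 × g
N² = 27,341.8 / (5.031 × 10⁻⁵) = 543,466,508
N ≈ √543,466,508 ≈ 23,312.4

≈ 23310 RPM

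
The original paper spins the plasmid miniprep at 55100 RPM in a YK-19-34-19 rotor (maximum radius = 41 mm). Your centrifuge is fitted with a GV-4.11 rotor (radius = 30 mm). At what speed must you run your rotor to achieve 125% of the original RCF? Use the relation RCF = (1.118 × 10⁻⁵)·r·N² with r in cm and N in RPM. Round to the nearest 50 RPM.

72000 RPM

Original rotor: r = 41 mm = 4.1 cm
RCF_original = 1.118 × 10⁻⁵ × 4.1 × (55100)² = 1.118 × 10⁻⁵ × 4.1 × 3,036,010,000 ≈ 139,164.6 × g
Target RCF = 1.25 × 139,164.6 ≈ 173,955.8 × g
Your rotor: r = 30 mm = 3.0 cm
173,955.8 = 1.118 × 10⁻⁵ × 3 × N²
N² = 173,955.8 / (3.354 × 10⁻⁵) = 5,186,517,591
N ≈ √5,186,517,591 ≈ 72,017.5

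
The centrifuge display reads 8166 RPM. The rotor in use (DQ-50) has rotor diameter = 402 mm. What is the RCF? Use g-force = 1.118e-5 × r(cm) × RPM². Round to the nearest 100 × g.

r = 402 mm / 2 = 201 mm = 20.1 cm
RCF = 1.118 × 10⁻⁵ × 20.1 × (8166)² = 1.118 × 10⁻⁵ × 20.1 × 66,683,556 ≈ 14,985 × g

RCF ≈ 15000 × g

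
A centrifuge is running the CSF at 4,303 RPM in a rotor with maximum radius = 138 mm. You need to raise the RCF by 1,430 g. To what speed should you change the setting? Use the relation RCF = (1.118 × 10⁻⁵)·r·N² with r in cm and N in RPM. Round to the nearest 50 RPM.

N₂ ≈ 5250 RPM

r = 138 mm = 13.8 cm
Current RCF = 1.118 × 10⁻⁵ × 13.8 × (4303)² = 1.118 × 10⁻⁵ × 13.8 × 18,515,809 ≈ 2,856.7 × g
Target RCF = 2,856.7 + 1,430 = 4,286.7 × g
N² = 4,286.7 / (15.4284 × 10⁻⁵) = 27,784,475
N ≈ √27,784,475 ≈ 5,271.1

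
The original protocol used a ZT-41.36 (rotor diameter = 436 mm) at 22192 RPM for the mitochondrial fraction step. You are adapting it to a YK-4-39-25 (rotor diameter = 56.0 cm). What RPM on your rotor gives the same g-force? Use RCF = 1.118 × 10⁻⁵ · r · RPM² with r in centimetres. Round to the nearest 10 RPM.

19580 RPM

Original rotor: r = 436 mm / 2 = 218 mm = 21.8 cm
RCF_original = 1.118 × 10⁻⁵ × 21.8 × (22192)² = 1.118 × 10⁻⁵ × 21.8 × 492,484,864 ≈ 120,030.4 × g
Your rotor: r = 56.0 / 2 = 28 cm
120,030.4 = 1.118 × 10⁻⁵ × 28 × N²
N² = 120,030.4 / (31.304 × 10⁻⁵) = 383,434,705
N ≈ √383,434,705 ≈ 19,581.5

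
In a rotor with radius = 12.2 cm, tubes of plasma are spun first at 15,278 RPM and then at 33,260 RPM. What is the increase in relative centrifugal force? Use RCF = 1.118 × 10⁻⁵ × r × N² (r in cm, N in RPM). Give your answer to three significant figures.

RCF₁ = 1.118 × 10⁻⁵ × 12.2 × (15278)² = 1.118 × 10⁻⁵ × 12.2 × 233,417,284 ≈ 31,837.2 × g
RCF₂ = 1.118 × 10⁻⁵ × 12.2 × (33260)² = 1.118 × 10⁻⁵ × 12.2 × 1,106,227,600 ≈ 150,885 × g
Increase = 150,885 − 31,837.2 = 119,047.8

119000 × g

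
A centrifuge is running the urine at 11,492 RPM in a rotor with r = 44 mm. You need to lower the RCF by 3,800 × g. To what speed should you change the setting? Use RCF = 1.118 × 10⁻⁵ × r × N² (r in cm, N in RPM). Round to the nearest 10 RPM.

r = 44 mm = 4.4 cm
Current RCF = 1.118 × 10⁻⁵ × 4.4 × (11492)² = 1.118 × 10⁻⁵ × 4.4 × 132,066,064 ≈ 6,496.6 × g
Target RCF = 6,496.6 − 3,800 = 2,696.6 × g
N² = 2,696.6 / (4.9192 × 10⁻⁵) = 54,817,857
N ≈ √54,817,857 ≈ 7,403.9

7400 RPM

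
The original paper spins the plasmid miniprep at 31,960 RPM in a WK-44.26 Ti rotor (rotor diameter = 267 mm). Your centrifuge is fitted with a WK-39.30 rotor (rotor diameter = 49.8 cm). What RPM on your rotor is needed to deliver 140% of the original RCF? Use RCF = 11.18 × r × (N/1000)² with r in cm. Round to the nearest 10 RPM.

Original rotor: r = 267 mm / 2 = 133.5 mm = 13.35 cm
RCF = 11.18 × r × (N/1000)²
RCF_original = 11.18 × 13.35 × (31.96)² = 11.18 × 13.35 × 1,021.4416 ≈ 152,453.2 × g
Target RCF = 1.4 × 152,453.2 ≈ 213,434.5 × g
Your rotor: r = 49.8 / 2 = 24.9 cm
213,434.5 = 11.18 × 24.9 × (N/1000)²
(N/1000)² = 213,434.5 / 278.382 = 766.6965
N = 1000 × √766.6965 ≈ 27,689.3

≈ 27690 RPM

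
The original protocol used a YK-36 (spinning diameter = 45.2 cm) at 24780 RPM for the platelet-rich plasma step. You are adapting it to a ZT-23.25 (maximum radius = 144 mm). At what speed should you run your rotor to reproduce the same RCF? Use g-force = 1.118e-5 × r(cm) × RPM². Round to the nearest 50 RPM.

Original rotor: r = 45.2 / 2 = 22.6 cm
RCF = 1.118 × 10⁻⁵ × r × N²
RCF_original = 1.118 × 10⁻⁵ × 22.6 × (24780)² = 1.118 × 10⁻⁵ × 22.6 × 614,048,400 ≈ 155,150.4 × g
Your rotor: r = 144 mm = 14.4 cm
155,150.4 = 1.118 × 10⁻⁵ × 14.4 × N²
N² = 155,150.4 / (16.0992 × 10⁻⁵) = 963,714,967
N ≈ √963,714,967 ≈ 31,043.8

≈ 31050 RPM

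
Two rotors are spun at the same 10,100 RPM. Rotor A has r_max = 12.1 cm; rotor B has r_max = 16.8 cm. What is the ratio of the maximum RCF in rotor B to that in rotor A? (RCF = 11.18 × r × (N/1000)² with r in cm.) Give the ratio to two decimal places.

At fixed N, RCF ∝ r, so RCF_B/RCF_A = r_B/r_A = 16.8 / 12.1 = 1.3884.

1.39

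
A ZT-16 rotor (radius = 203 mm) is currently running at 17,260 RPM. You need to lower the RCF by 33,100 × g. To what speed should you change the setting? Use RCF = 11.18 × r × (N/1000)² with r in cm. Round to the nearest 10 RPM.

≈ 12330 RPM

r = 203 mm = 20.3 cm
Current RCF = 11.18 × 20.3 × (17.26)² = 11.18 × 20.3 × 297.9076 ≈ 67,611.3 × g
Target RCF = 67,611.3 − 33,100 = 34,511.3 × g
(N/1000)² = 34,511.3 / 226.954 = 152.063
N = 1000 × √152.063 ≈ 12,331.4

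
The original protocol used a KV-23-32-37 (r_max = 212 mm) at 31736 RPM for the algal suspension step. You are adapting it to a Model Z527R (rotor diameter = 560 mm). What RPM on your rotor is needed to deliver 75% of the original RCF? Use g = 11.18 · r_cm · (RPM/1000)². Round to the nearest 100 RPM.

23900 RPM

Original rotor: r = 212 mm = 21.2 cm
RCF_original = 11.18 × 21.2 × (31.736)² = 11.18 × 21.2 × 1,007.173696 ≈ 238,716.3 × g
Target RCF = 0.75 × 238,716.3 ≈ 179,037.2 × g
Your rotor: r = 560 mm / 2 = 280 mm = 28 cm
179,037.2 = 11.18 × 28 × (N/1000)²
(N/1000)² = 179,037.2 / 313.04 = 571.9307
N = 1000 × √571.9307 ≈ 23,915.1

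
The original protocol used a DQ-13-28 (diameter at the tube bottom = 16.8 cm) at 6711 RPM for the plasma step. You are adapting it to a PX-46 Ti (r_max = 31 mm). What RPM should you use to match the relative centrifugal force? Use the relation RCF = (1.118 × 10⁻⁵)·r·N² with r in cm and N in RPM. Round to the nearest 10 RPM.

Original rotor: r = 16.8 / 2 = 8.4 cm
RCF_original = 1.118 × 10⁻⁵ × 8.4 × (6711)² = 1.118 × 10⁻⁵ × 8.4 × 45,037,521 ≈ 4,229.6 × g
Your rotor: r = 31 mm = 3.1 cm
4,229.6 = 1.118 × 10⁻⁵ × 3.1 × N²
N² = 4,229.6 / (3.4658 × 10⁻⁵) = 122,038,202
N ≈ √122,038,202 ≈ 11,047.1

≈ 11050 RPM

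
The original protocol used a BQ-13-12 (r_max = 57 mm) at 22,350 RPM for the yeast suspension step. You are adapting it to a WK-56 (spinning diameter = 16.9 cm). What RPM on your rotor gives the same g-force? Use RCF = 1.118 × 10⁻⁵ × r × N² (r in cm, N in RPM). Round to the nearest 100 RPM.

Original rotor: r = 57 mm = 5.7 cm
RCF = 1.118 × 10⁻⁵ × r × N²
RCF_original = 1.118 × 10⁻⁵ × 5.7 × (22350)² = 1.118 × 10⁻⁵ × 5.7 × 499,522,500 ≈ 31,832.6 × g
Your rotor: r = 16.9 / 2 = 8.45 cm
31,832.6 = 1.118 × 10⁻⁵ × 8.45 × N²
N² = 31,832.6 / (9.4471 × 10⁻⁵) = 336,956,315
N ≈ √336,956,315 ≈ 18,356.4

18400 RPM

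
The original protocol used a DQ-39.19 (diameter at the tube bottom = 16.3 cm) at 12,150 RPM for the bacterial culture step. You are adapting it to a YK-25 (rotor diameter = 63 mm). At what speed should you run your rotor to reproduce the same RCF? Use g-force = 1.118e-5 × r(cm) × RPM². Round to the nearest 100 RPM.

Original rotor: r = 16.3 / 2 = 8.15 cm
RCF = 1.118 × 10⁻⁵ × r × N²
RCF_original = 1.118 × 10⁻⁵ × 8.15 × (12150)² = 1.118 × 10⁻⁵ × 8.15 × 147,622,500 ≈ 13,450.9 × g
Your rotor: r = 63 mm / 2 = 31.5 mm = 3.15 cm
13,450.9 = 1.118 × 10⁻⁵ × 3.15 × N²
N² = 13,450.9 / (3.5217 × 10⁻⁵) = 381,943,380
N ≈ √381,943,380 ≈ 19,543.4

19500 RPM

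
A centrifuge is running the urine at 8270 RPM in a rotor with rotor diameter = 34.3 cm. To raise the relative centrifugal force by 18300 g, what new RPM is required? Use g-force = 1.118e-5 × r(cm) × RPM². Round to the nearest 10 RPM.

12800 RPM

r = 34.3 / 2 = 17.15 cm
Current RCF = 1.118 × 10⁻⁵ × 17.15 × (8270)² = 1.118 × 10⁻⁵ × 17.15 × 68,392,900 ≈ 13,113.4 × g
Target RCF = 13,113.4 + 18,300 = 31,413.4 × g
N² = 31,413.4 / (19.1737 × 10⁻⁵) = 163,835,879
N ≈ √163,835,879 ≈ 12,799.8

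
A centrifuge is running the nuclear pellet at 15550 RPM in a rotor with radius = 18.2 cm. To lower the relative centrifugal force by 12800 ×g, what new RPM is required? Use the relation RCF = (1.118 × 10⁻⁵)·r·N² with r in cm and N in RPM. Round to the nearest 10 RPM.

≈ 13380 RPM

Current RCF = 1.118 × 10⁻⁵ × 18.2 × (15550)² = 1.118 × 10⁻⁵ × 18.2 × 241,802,500 ≈ 49,201 × g
Target RCF = 49,201 − 12,800 = 36,401 × g
N² = 36,401 / (20.3476 × 10⁻⁵) = 178,895,791
N ≈ √178,895,791 ≈ 13,375.2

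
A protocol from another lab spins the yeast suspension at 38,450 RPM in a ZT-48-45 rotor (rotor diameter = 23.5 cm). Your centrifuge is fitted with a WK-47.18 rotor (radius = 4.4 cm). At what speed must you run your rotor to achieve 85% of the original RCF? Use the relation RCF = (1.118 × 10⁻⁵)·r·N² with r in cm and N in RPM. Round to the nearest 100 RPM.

≈ 57900 RPM

Original rotor: r = 23.5 / 2 = 11.75 cm
RCF_original = 1.118 × 10⁻⁵ × 11.75 × (38450)² = 1.118 × 10⁻⁵ × 11.75 × 1,478,402,500 ≈ 194,210.3 × g
Target RCF = 0.85 × 194,210.3 ≈ 165,078.8 × g
165,078.8 = 1.118 × 10⁻⁵ × 4.4 × N²
N² = 165,078.8 / (4.9192 × 10⁻⁵) = 3,355,805,822
N ≈ √3,355,805,822 ≈ 57,929.3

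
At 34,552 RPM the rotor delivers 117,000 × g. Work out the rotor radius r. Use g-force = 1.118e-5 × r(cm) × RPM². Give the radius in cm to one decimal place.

117000 = 1.118 × 10⁻⁵ × r × (34552)²
r = 117000 / (1.118 × 10⁻⁵ × 1,193,840,704) = 117000 / 13347.14 ≈ 8.766 cm

8.8 cm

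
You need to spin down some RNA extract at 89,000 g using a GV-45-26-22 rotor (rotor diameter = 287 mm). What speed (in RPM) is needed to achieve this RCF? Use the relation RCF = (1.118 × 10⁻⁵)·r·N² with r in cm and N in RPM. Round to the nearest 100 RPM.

N ≈ 23600 RPM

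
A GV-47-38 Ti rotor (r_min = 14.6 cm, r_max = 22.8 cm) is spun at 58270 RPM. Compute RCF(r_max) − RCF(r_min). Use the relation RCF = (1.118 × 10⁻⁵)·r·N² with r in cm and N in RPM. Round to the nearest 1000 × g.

ΔRCF ≈ 311000 × g

ΔRCF = 1.118 × 10⁻⁵ × (r_max − r_min) × N² = 1.118 × 10⁻⁵ × 8.2 × 3,395,392,900 ≈ 311,276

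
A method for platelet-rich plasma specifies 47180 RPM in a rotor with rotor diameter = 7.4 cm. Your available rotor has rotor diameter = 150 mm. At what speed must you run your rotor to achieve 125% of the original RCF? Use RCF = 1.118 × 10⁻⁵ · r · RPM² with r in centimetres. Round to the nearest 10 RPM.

Original rotor: r = 7.4 / 2 = 3.7 cm
RCF = 1.118 × 10⁻⁵ × r × N²
RCF_original = 1.118 × 10⁻⁵ × 3.7 × (47180)² = 1.118 × 10⁻⁵ × 3.7 × 2,225,952,400 ≈ 92,078.7 × g
Target RCF = 1.25 × 92,078.7 ≈ 115,098.4 × g
Your rotor: r = 150 mm / 2 = 75 mm = 7.5 cm
115,098.4 = 1.118 × 10⁻⁵ × 7.5 × N²
N² = 115,098.4 / (8.385 × 10⁻⁵) = 1,372,670,244
N ≈ √1,372,670,244 ≈ 37,049.6

≈ 37050 RPM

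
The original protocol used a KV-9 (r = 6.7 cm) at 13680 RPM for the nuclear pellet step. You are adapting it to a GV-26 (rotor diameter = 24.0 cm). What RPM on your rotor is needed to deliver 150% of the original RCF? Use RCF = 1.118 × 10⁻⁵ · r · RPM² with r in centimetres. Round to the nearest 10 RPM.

RCF_original = 1.118 × 10⁻⁵ × 6.7 × (13680)² = 1.118 × 10⁻⁵ × 6.7 × 187,142,400 ≈ 14,018.1 × g
Target RCF = 1.5 × 14,018.1 ≈ 21,027.2 × g
Your rotor: r = 24.0 / 2 = 12 cm
21,027.2 = 1.118 × 10⁻⁵ × 12 × N²
N² = 21,027.2 / (13.416 × 10⁻⁵) = 156,732,260
N ≈ √156,732,260 ≈ 12,519.3

12520 RPM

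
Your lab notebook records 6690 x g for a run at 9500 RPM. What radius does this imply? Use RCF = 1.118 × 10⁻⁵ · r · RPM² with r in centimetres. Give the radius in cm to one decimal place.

r ≈ 6.6 cm

6690 = 1.118 × 10⁻⁵ × r × (9500)²
r = 6690 / (1.118 × 10⁻⁵ × 90,250,000) = 6690 / 1008.995 ≈ 6.630 cm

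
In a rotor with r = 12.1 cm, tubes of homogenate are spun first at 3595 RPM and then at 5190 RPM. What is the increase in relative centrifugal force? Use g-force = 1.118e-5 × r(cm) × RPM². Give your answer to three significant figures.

RCF₁ = 1.118 × 10⁻⁵ × 12.1 × (3595)² = 1.118 × 10⁻⁵ × 12.1 × 12,924,025 ≈ 1,748.3 × g
RCF₂ = 1.118 × 10⁻⁵ × 12.1 × (5190)² = 1.118 × 10⁻⁵ × 12.1 × 26,936,100 ≈ 3,643.9 × g
Increase = 3,643.9 − 1,748.3 = 1,895.6

≈ 1900 g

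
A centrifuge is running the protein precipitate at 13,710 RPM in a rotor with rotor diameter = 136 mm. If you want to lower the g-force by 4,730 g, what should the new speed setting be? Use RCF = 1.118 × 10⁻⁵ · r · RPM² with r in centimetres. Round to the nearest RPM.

r = 136 mm / 2 = 68 mm = 6.8 cm
Current RCF = 1.118 × 10⁻⁵ × 6.8 × (13710)² = 1.118 × 10⁻⁵ × 6.8 × 187,964,100 ≈ 14,289.8 × g
Target RCF = 14,289.8 − 4,730 = 9,559.8 × g
N² = 9,559.8 / (7.6024 × 10⁻⁵) = 125,747,132
N ≈ √125,747,132 ≈ 11,213.7

N₂ ≈ 11214 RPM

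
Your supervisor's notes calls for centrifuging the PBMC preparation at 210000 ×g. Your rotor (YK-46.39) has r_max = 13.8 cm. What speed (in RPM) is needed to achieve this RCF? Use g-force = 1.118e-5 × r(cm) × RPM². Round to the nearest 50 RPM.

36900 RPM

RCF = 1.118 × 10⁻⁵ × r × N²
210,000 = 1.118 × 10⁻⁵ × 13.8 × N²
N² = 210,000 / (15.4284 × 10⁻⁵) = 1,361,126,235
N ≈ √1,361,126,235 ≈ 36,893.4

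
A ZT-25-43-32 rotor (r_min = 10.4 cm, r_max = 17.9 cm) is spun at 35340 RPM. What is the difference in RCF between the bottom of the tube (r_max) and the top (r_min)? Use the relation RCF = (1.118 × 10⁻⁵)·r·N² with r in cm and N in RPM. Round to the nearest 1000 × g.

ΔRCF ≈ 105000 × g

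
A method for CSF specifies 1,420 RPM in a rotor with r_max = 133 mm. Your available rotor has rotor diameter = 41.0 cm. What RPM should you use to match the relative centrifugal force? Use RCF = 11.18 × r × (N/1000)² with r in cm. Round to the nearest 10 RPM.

1140 RPM

Original rotor: r = 133 mm = 13.3 cm
RCF_original = 11.18 × 13.3 × (1.42)² = 11.18 × 13.3 × 2.0164 ≈ 299.8 × g
Your rotor: r = 41.0 / 2 = 20.5 cm
299.8 = 11.18 × 20.5 × (N/1000)²
(N/1000)² = 299.8 / 229.19 = 1.308085
N = 1000 × √1.308085 ≈ 1,143.7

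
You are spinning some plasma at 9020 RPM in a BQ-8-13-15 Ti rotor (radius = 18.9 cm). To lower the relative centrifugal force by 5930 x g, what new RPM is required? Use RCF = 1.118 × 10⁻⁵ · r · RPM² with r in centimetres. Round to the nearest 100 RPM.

Current RCF = 1.118 × 10⁻⁵ × 18.9 × (9020)² = 1.118 × 10⁻⁵ × 18.9 × 81,360,400 ≈ 17,191.6 × g
Target RCF = 17,191.6 − 5,930 = 11,261.6 × g
N² = 11,261.6 / (21.1302 × 10⁻⁵) = 53,296,230
N ≈ √53,296,230 ≈ 7,300.4

7300 RPM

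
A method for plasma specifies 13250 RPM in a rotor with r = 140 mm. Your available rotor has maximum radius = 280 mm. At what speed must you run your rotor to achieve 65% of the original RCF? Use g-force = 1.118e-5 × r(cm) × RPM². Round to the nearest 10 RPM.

Original rotor: r = 140 mm = 14.0 cm
RCF = 1.118 × 10⁻⁵ × r × N²
RCF_original = 1.118 × 10⁻⁵ × 14 × (13250)² = 1.118 × 10⁻⁵ × 14 × 175,562,500 ≈ 27,479 × g
Target RCF = 0.65 × 27,479 ≈ 17,861.4 × g
Your rotor: r = 280 mm = 28.0 cm
17,861.4 = 1.118 × 10⁻⁵ × 28 × N²
N² = 17,861.4 / (31.304 × 10⁻⁵) = 57,057,884
N ≈ √57,057,884 ≈ 7,553.7

7550 RPM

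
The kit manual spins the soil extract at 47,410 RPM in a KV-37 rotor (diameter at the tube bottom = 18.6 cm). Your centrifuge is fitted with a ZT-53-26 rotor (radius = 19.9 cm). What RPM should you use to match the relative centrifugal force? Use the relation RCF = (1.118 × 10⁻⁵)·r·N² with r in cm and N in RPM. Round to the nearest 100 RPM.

32400 RPM

Original rotor: r = 18.6 / 2 = 9.3 cm
RCF = 1.118 × 10⁻⁵ × r × N²
RCF_original = 1.118 × 10⁻⁵ × 9.3 × (47410)² = 1.118 × 10⁻⁵ × 9.3 × 2,247,708,100 ≈ 233,703.2 × g
233,703.2 = 1.118 × 10⁻⁵ × 19.9 × N²
N² = 233,703.2 / (22.2482 × 10⁻⁵) = 1,050,436,440
N ≈ √1,050,436,440 ≈ 32,410.4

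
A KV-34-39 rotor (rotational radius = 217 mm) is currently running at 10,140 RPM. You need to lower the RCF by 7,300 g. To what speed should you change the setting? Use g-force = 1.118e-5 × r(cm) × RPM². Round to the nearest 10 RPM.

r = 217 mm = 21.7 cm
Current RCF = 1.118 × 10⁻⁵ × 21.7 × (10140)² = 1.118 × 10⁻⁵ × 21.7 × 102,819,600 ≈ 24,944.7 × g
Target RCF = 24,944.7 − 7,300 = 17,644.7 × g
N² = 17,644.7 / (24.2606 × 10⁻⁵) = 72,729,858
N ≈ √72,729,858 ≈ 8,528.2

8530 RPM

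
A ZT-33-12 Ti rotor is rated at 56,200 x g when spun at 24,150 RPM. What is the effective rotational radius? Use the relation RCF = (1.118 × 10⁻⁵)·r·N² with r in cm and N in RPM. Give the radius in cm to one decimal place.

RCF = 1.118 × 10⁻⁵ × r × N²
56200 = 1.118 × 10⁻⁵ × r × (24150)²
r = 56200 / (1.118 × 10⁻⁵ × 583,222,500) = 56200 / 6520.428 ≈ 8.619 cm

≈ 8.6 cm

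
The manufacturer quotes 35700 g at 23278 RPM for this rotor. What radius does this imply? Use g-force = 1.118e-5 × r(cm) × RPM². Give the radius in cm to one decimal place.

5.9 cm

35700 = 1.118 × 10⁻⁵ × r × (23278)²
r = 35700 / (1.118 × 10⁻⁵ × 541,865,284) = 35700 / 6058.054 ≈ 5.893 cm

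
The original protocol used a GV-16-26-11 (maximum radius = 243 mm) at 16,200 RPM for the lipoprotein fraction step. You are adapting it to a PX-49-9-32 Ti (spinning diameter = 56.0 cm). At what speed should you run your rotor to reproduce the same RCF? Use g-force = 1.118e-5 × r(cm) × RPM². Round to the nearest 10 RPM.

Original rotor: r = 243 mm = 24.3 cm
RCF_original = 1.118 × 10⁻⁵ × 24.3 × (16200)² = 1.118 × 10⁻⁵ × 24.3 × 262,440,000 ≈ 71,298.1 × g
Your rotor: r = 56.0 / 2 = 28 cm
71,298.1 = 1.118 × 10⁻⁵ × 28 × N²
N² = 71,298.1 / (31.304 × 10⁻⁵) = 227,760,350
N ≈ √227,760,350 ≈ 15,091.7

≈ 15090 RPM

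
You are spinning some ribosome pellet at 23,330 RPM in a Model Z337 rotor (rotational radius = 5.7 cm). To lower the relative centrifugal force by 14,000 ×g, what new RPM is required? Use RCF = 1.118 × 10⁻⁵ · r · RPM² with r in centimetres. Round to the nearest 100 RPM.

Current RCF = 1.118 × 10⁻⁵ × 5.7 × (23330)² = 1.118 × 10⁻⁵ × 5.7 × 544,288,900 ≈ 34,685.4 × g
Target RCF = 34,685.4 − 14,000 = 20,685.4 × g
N² = 20,685.4 / (6.3726 × 10⁻⁵) = 324,599,065
N ≈ √324,599,065 ≈ 18,016.6

N₂ ≈ 18000 RPM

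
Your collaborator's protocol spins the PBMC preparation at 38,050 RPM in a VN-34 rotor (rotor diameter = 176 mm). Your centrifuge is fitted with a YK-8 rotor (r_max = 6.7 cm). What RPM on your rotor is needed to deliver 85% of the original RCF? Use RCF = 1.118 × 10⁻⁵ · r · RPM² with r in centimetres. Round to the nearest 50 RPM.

40200 RPM

Original rotor: r = 176 mm / 2 = 88 mm = 8.8 cm
RCF_original = 1.118 × 10⁻⁵ × 8.8 × (38050)² = 1.118 × 10⁻⁵ × 8.8 × 1,447,802,500 ≈ 142,440.6 × g
Target RCF = 0.85 × 142,440.6 ≈ 121,074.5 × g
121,074.5 = 1.118 × 10⁻⁵ × 6.7 × N²
N² = 121,074.5 / (7.4906 × 10⁻⁵) = 1,616,352,495
N ≈ √1,616,352,495 ≈ 40,203.9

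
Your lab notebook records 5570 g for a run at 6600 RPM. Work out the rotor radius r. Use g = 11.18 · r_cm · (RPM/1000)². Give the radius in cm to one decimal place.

5570 = 11.18 × r × (6.6)²
r = 5570 / (11.18 × 43.56) = 5570 / 487.0008 ≈ 11.437 cm

r ≈ 11.4 cm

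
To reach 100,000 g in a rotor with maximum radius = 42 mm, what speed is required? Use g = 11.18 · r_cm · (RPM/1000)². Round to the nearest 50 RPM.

r = 42 mm = 4.2 cm
RCF = 11.18 × r × (N/1000)²
100,000 = 11.18 × 4.2 × (N/1000)²
(N/1000)² = 100,000 / 46.956 = 2129.653
N = 1000 × √2129.653 ≈ 46,148.2

≈ 46150 RPM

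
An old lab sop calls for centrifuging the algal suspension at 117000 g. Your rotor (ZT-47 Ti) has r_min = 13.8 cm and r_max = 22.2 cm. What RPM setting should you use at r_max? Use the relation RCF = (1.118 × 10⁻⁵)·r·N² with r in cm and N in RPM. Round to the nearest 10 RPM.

N ≈ 21710 RPM

Use r_max = 22.2 cm.
117,000 = 1.118 × 10⁻⁵ × 22.2 × N²
N² = 117,000 / (24.8196 × 10⁻⁵) = 471,401,634
N ≈ √471,401,634 ≈ 21,711.8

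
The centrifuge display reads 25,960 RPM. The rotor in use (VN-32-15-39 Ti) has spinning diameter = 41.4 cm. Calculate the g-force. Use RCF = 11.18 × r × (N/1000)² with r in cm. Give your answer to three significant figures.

≈ 156000 g

r = 41.4 / 2 = 20.7 cm
RCF = 11.18 × 20.7 × (25.96)² = 11.18 × 20.7 × 673.9216 ≈ 155,963 × g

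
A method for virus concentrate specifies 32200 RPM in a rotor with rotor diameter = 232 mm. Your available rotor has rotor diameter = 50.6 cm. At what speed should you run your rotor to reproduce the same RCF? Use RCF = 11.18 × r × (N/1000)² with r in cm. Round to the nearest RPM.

≈ 21803 RPM

Original rotor: r = 232 mm / 2 = 116 mm = 11.6 cm
RCF_original = 11.18 × 11.6 × (32.2)² = 11.18 × 11.6 × 1,036.84 ≈ 134,465.7 × g
Your rotor: r = 50.6 / 2 = 25.3 cm
134,465.7 = 11.18 × 25.3 × (N/1000)²
(N/1000)² = 134,465.7 / 282.854 = 475.3891
N = 1000 × √475.3891 ≈ 21,803.4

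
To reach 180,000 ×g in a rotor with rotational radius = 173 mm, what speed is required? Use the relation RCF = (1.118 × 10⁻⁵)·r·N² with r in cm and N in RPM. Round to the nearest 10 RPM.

≈ 30510 RPM

r = 173 mm = 17.3 cm
RCF = 1.118 × 10⁻⁵ × r × N²
180,000 = 1.118 × 10⁻⁵ × 17.3 × N²
N² = 180,000 / (19.3414 × 10⁻⁵) = 930,646,179
N ≈ √930,646,179 ≈ 30,506.5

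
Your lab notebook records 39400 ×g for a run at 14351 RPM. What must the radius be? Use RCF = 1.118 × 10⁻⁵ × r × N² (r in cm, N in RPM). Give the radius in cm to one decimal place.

RCF = 1.118 × 10⁻⁵ × r × N²
39400 = 1.118 × 10⁻⁵ × r × (14351)²
r = 39400 / (1.118 × 10⁻⁵ × 205,951,201) = 39400 / 2302.534 ≈ 17.112 cm

17.1 cm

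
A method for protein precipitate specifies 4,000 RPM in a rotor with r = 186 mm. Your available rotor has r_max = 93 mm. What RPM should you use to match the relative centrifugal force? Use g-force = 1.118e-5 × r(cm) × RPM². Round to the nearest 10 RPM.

Original rotor: r = 186 mm = 18.6 cm
RCF_original = 1.118 × 10⁻⁵ × 18.6 × (4000)² = 1.118 × 10⁻⁵ × 18.6 × 16,000,000 ≈ 3,327.2 × g
Your rotor: r = 93 mm = 9.3 cm
3,327.2 = 1.118 × 10⁻⁵ × 9.3 × N²
N² = 3,327.2 / (10.3974 × 10⁻⁵) = 32,000,308
N ≈ √32,000,308 ≈ 5,656.9

≈ 5660 RPM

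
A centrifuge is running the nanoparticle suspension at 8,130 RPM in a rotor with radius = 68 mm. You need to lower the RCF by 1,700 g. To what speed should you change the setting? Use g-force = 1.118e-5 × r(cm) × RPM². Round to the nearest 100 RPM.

r = 68 mm = 6.8 cm
Current RCF = 1.118 × 10⁻⁵ × 6.8 × (8130)² = 1.118 × 10⁻⁵ × 6.8 × 66,096,900 ≈ 5,025 × g
Target RCF = 5,025 − 1,700 = 3,325 × g
N² = 3,325 / (7.6024 × 10⁻⁵) = 43,736,189
N ≈ √43,736,189 ≈ 6,613.3

6600 RPM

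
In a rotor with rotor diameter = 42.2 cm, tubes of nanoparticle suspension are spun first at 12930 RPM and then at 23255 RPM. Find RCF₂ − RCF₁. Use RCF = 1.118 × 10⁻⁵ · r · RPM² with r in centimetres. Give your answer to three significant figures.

88100 g

r = 42.2 / 2 = 21.1 cm
RCF₁ = 1.118 × 10⁻⁵ × 21.1 × (12930)² = 1.118 × 10⁻⁵ × 21.1 × 167,184,900 ≈ 39,438.6 × g
RCF₂ = 1.118 × 10⁻⁵ × 21.1 × (23255)² = 1.118 × 10⁻⁵ × 21.1 × 540,795,025 ≈ 127,572.5 × g
Increase = 127,572.5 − 39,438.6 = 88,133.9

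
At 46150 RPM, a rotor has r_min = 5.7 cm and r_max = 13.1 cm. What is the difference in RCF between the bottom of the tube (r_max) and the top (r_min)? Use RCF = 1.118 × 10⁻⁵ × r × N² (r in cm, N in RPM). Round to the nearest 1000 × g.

RCF_max = 1.118 × 10⁻⁵ × 13.1 × (46150)² = 1.118 × 10⁻⁵ × 13.1 × 2,129,822,500 ≈ 311,929.5 × g
RCF_min = 1.118 × 10⁻⁵ × 5.7 × (46150)² = 1.118 × 10⁻⁵ × 5.7 × 2,129,822,500 ≈ 135,725.1 × g
ΔRCF = 311,929.5 − 135,725.1 = 176,204.4

≈ 176000 g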